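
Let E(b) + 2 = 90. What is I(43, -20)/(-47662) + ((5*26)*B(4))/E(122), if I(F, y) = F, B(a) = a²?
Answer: 12391647/524282 ≈ 23.635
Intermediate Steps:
E(b) = 88 (E(b) = -2 + 90 = 88)
I(43, -20)/(-47662) + ((5*26)*B(4))/E(122) = 43/(-47662) + ((5*26)*4²)/88 = 43*(-1/47662) + (130*16)*(1/88) = -43/47662 + 2080*(1/88) = -43/47662 + 260/11 = 12391647/524282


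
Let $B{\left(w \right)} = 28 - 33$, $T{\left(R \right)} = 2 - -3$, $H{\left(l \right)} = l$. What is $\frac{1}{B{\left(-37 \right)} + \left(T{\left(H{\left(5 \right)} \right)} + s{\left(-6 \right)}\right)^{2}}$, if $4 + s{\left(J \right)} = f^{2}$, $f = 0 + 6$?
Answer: $\frac{1}{1364} \approx 0.00073314$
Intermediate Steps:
$f = 6$
$T{\left(R \right)} = 5$ ($T{\left(R \right)} = 2 + 3 = 5$)
$B{\left(w \right)} = -5$
$s{\left(J \right)} = 32$ ($s{\left(J \right)} = -4 + 6^{2} = -4 + 36 = 32$)
$\frac{1}{B{\left(-37 \right)} + \left(T{\left(H{\left(5 \right)} \right)} + s{\left(-6 \right)}\right)^{2}} = \frac{1}{-5 + \left(5 + 32\right)^{2}} = \frac{1}{-5 + 37^{2}} = \frac{1}{-5 + 1369} = \frac{1}{1364}$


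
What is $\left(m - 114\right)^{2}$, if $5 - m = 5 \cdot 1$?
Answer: $12996$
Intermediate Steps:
$m = 0$ ($m = 5 - 5 \cdot 1 = 5 - 5 = 0$)
$\left(m - 114\right)^{2} = \left(0 - 114\right)^{2} = \left(-114\right)^{2} = 12996$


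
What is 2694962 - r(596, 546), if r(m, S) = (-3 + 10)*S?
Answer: 2691140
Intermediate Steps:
r(m, S) = 7*S
2694962 - r(596, 546) = 2694962 - 7*546 = 2694962 - 1*3822 = 2694962 - 3822 = 2691140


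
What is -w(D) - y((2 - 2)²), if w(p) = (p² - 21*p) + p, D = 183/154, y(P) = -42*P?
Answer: 530151/23716 ≈ 22.354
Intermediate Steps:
D = 183/154 (D = 183*(1/154) = 183/154 ≈ 1.1883)
w(p) = p² - 20*p
-w(D) - y((2 - 2)²) = -183*(-20 + 183/154)/154 - (-42)*(2 - 2)² = -183*(-2897)/(154*154) - (-42)*0² = -1*(-530151/23716) - (-42)*0 = 530151/23716 - 1*0 = 530151/23716 + 0 = 530151/23716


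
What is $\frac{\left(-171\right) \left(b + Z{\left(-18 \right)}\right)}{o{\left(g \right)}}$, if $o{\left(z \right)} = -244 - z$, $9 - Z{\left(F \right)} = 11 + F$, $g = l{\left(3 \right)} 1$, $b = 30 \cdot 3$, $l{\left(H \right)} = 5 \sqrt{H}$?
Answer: $\frac{4422744}{59461} - \frac{90630 \sqrt{3}}{59461} \approx 71.741$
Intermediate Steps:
$b = 90$
$g = 5 \sqrt{3}$ ($g = 5 \sqrt{3} \cdot 1 = 5 \sqrt{3} \approx 8.6602$)
$Z{\left(F \right)} = -2 - F$ ($Z{\left(F \right)} = 9 - \left(11 + F\right) = -2 - F$)
$\frac{\left(-171\right) \left(b + Z{\left(-18 \right)}\right)}{o{\left(g \right)}} = \frac{\left(-171\right) \left(90 - -16\right)}{-244 - 5 \sqrt{3}} = \frac{\left(-171\right) \left(90 + \left(-2 + 18\right)\right)}{-244 - 5 \sqrt{3}} = \frac{\left(-171\right) \left(90 + 16\right)}{-244 - 5 \sqrt{3}} = \frac{\left(-171\right) 106}{-244 - 5 \sqrt{3}} = - \frac{18126}{-244 - 5 \sqrt{3}}$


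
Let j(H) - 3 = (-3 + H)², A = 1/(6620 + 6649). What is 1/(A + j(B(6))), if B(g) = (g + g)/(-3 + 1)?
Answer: 13269/1114597 ≈ 0.011905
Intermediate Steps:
A = 1/13269 ≈ 7.5364e-5
B(g) = -g (B(g) = (2*g)/(-2) = (2*g)*(-½) = -g)
j(H) = 3 + (-3 + H)²
1/(A + j(B(6))) = 1/(1/13269 + (3 + (-3 - 1*6)²)) = 1/(1/13269 + (3 + (-3 - 6)²)) = 1/(1/13269 + (3 + (-9)²)) = 1/(1/13269 + (3 + 81)) = 1/(1/13269 + 84) = 1/(1114597/13269) = 13269/1114597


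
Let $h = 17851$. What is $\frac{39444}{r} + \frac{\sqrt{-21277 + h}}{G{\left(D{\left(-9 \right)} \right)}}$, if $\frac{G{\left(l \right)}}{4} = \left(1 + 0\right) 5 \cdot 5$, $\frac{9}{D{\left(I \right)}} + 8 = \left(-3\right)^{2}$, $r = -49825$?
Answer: $- \frac{39444}{49825} + \frac{i \sqrt{3426}}{100} \approx -0.79165 + 0.58532 i$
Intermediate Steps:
$D{\left(I \right)} = 9$ ($D{\left(I \right)} = \frac{9}{-8 + \left(-3\right)^{2}} = \frac{9}{-8 + 9} = \frac{9}{1} = 9 \cdot 1 = 9$)
$G{\left(l \right)} = 100$ ($G{\left(l \right)} = 4 \left(1 + 0\right) 5 \cdot 5 = 4 \cdot 1 \cdot 25 = 4 \cdot 25 = 100$)
$\frac{39444}{r} + \frac{\sqrt{-21277 + h}}{G{\left(D{\left(-9 \right)} \right)}} = \frac{39444}{-49825} + \frac{\sqrt{-21277 + 17851}}{100} = 39444 \left(- \frac{1}{49825}\right) + \sqrt{-3426} \cdot \frac{1}{100} = - \frac{39444}{49825} + i \sqrt{3426} \cdot \frac{1}{100} = - \frac{39444}{49825} + \frac{i \sqrt{3426}}{100}$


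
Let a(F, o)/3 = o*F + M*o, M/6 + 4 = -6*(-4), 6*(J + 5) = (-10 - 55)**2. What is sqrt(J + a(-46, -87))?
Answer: I*sqrt(670134)/6 ≈ 136.44*I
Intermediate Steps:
J = 4195/6 (J = -5 + (-10 - 55)**2/6 = -5 + (1/6)*(-65)**2 = -5 + (1/6)*4225 = -5 + 4225/6 = 4195/6 ≈ 699.17)
M = 120 (M = -24 + 6*(-6*(-4)) = -24 + 6*24 = -24 + 144 = 120)
a(F, o) = 360*o + 3*F*o (a(F, o) = 3*(o*F + 120*o) = 3*(F*o + 120*o) = 3*(120*o + F*o) = 360*o + 3*F*o)
sqrt(J + a(-46, -87)) = sqrt(4195/6 + 3*(-87)*(120 - 46)) = sqrt(4195/6 + 3*(-87)*74) = sqrt(4195/6 - 19314) = sqrt(-111689/6) = I*sqrt(670134)/6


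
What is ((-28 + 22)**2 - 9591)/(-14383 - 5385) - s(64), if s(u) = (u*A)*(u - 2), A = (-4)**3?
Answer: 717161813/2824 ≈ 2.5395e+5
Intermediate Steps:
A = -64
s(u) = -64*u*(-2 + u) (s(u) = (u*(-64))*(u - 2) = (-64*u)*(-2 + u) = -64*u*(-2 + u))
((-28 + 22)**2 - 9591)/(-14383 - 5385) - s(64) = ((-28 + 22)**2 - 9591)/(-14383 - 5385) - 64*64*(2 - 1*64) = ((-6)**2 - 9591)/(-19768) - 64*64*(2 - 64) = (36 - 9591)*(-1/19768) - 64*64*(-62) = -9555*(-1/19768) - 1*(-253952) = 1365/2824 + 253952 = 717161813/2824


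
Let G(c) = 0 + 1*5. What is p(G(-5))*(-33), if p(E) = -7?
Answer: 231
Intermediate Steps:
G(c) = 5 (G(c) = 0 + 5 = 5)
p(G(-5))*(-33) = -7*(-33) = 231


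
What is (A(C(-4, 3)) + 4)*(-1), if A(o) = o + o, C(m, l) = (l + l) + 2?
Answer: -20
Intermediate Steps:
C(m, l) = 2 + 2*l (C(m, l) = 2*l + 2 = 2 + 2*l)
A(o) = 2*o
(A(C(-4, 3)) + 4)*(-1) = (2*(2 + 2*3) + 4)*(-1) = (2*(2 + 6) + 4)*(-1) = (2*8 + 4)*(-1) = (16 + 4)*(-1) = 20*(-1) = -20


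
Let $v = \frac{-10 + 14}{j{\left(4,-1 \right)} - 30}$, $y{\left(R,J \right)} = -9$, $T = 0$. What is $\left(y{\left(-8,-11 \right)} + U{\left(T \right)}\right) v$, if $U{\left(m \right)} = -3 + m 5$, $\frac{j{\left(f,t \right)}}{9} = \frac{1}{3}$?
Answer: $\frac{16}{9} \approx 1.7778$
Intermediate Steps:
$j{\left(f,t \right)} = 3$ ($j{\left(f,t \right)} = \frac{9}{3} = 9 \cdot \frac{1}{3} = 3$)
$v = - \frac{4}{27}$ ($v = \frac{-10 + 14}{3 - 30} = \frac{4}{-27} = 4 \left(- \frac{1}{27}\right) = - \frac{4}{27} \approx -0.14815$)
$U{\left(m \right)} = -3 + 5 m$
$\left(y{\left(-8,-11 \right)} + U{\left(T \right)}\right) v = \left(-9 + \left(-3 + 5 \cdot 0\right)\right) \left(- \frac{4}{27}\right) = \left(-9 + \left(-3 + 0\right)\right) \left(- \frac{4}{27}\right) = \left(-9 - 3\right) \left(- \frac{4}{27}\right) = \left(-12\right) \left(- \frac{4}{27}\right) = \frac{16}{9}$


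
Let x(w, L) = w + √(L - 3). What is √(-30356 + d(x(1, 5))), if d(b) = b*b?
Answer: √(-30356 + (1 + √2)²) ≈ 174.21*I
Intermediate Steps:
x(w, L) = w + √(-3 + L)
d(b) = b²
√(-30356 + d(x(1, 5))) = √(-30356 + (1 + √(-3 + 5))²) = √(-30356 + (1 + √2)²)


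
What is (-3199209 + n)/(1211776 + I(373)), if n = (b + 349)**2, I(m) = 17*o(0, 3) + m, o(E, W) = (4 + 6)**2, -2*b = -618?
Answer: -2766245/1213849 ≈ -2.2789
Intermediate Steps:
b = 309 (b = -1/2*(-618) = 309)
o(E, W) = 100 (o(E, W) = 10**2 = 100)
I(m) = 1700 + m (I(m) = 17*100 + m = 1700 + m)
n = 432964 (n = (309 + 349)**2 = 658**2 = 432964)
(-3199209 + n)/(1211776 + I(373)) = (-3199209 + 432964)/(1211776 + (1700 + 373)) = -2766245/(1211776 + 2073) = -2766245/1213849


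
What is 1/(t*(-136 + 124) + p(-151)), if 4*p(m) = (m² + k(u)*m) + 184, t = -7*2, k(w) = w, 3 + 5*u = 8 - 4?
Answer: 10/59067 ≈ 0.00016930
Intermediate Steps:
u = ⅕ (u = -⅗ + (8 - 4)/5 = -⅗ + (⅕)*4 = -⅗ + ⅘ = ⅕ ≈ 0.20000)
t = -14
p(m) = 46 + m²/4 + m/20 (p(m) = ((m² + m/5) + 184)/4 = (184 + m² + m/5)/4 = 46 + m²/4 + m/20)
1/(t*(-136 + 124) + p(-151)) = 1/(-14*(-136 + 124) + (46 + (¼)*(-151)² + (1/20)*(-151))) = 1/(-14*(-12) + (46 + (¼)*22801 - 151/20)) = 1/(168 + (46 + 22801/4 - 151/20)) = 1/(168 + 57387/10) = 1/(59067/10) = 10/59067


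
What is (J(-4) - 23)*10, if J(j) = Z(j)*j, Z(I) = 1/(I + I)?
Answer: -225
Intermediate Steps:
Z(I) = 1/(2*I)
J(j) = 1/2 (J(j) = (1/(2*j))*j = 1/2)
(J(-4) - 23)*10 = (1/2 - 23)*10 = -45/2*10 = -225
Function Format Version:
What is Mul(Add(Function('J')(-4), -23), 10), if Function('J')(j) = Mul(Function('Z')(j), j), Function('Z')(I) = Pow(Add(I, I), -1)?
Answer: -225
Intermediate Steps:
Function('Z')(I) = Mul(Rational(1, 2), Pow(I, -1)) (Function('Z')(I) = Pow(Mul(2, I), -1) = Mul(Rational(1, 2), Pow(I, -1)))
Function('J')(j) = Rational(1, 2) (Function('J')(j) = Mul(Mul(Rational(1, 2), Pow(j, -1)), j) = Rational(1, 2))
Mul(Add(Function('J')(-4), -23), 10) = Mul(Add(Rational(1, 2), -23), 10) = Mul(Rational(-45, 2), 10) = -225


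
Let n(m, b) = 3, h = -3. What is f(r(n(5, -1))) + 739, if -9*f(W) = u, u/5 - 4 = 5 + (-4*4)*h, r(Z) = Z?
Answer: 2122/3 ≈ 707.33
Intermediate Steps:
u = 285 (u = 20 + 5*(5 - 4*4*(-3)) = 20 + 5*(5 - 16*(-3)) = 20 + 5*(5 + 48) = 20 + 5*53 = 20 + 265 = 285)
f(W) = -95/3 (f(W) = -⅑*285 = -95/3)
f(r(n(5, -1))) + 739 = -95/3 + 739 = 2122/3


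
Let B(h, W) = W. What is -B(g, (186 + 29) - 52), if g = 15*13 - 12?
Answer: -163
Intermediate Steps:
g = 183 (g = 195 - 12 = 183)
-B(g, (186 + 29) - 52) = -((186 + 29) - 52) = -(215 - 52) = -1*163 = -163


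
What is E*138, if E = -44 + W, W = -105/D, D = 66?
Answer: -69207/11 ≈ -6291.5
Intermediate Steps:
W = -35/22 (W = -105/66 = -105*1/66 = -35/22 ≈ -1.5909)
E = -1003/22 (E = -44 - 35/22 = -1003/22 ≈ -45.591)
E*138 = -1003/22*138 = -69207/11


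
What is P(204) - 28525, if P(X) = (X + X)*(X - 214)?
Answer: -32605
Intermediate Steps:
P(X) = 2*X*(-214 + X) (P(X) = (2*X)*(-214 + X) = 2*X*(-214 + X))
P(204) - 28525 = 2*204*(-214 + 204) - 28525 = 2*204*(-10) - 28525 = -4080 - 28525 = -32605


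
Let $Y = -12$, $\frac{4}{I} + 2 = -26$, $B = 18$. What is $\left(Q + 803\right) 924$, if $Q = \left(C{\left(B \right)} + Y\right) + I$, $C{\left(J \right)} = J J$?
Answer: $1030128$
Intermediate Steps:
$I = - \frac{1}{7}$ ($I = \frac{4}{-2 - 26} = \frac{4}{-28} = 4 \left(- \frac{1}{28}\right) = - \frac{1}{7} \approx -0.14286$)
$C{\left(J \right)} = J^{2}$
$Q = \frac{2183}{7}$ ($Q = \left(18^{2} - 12\right) - \frac{1}{7} = \left(324 - 12\right) - \frac{1}{7} = 312 - \frac{1}{7} = \frac{2183}{7} \approx 311.86$)
$\left(Q + 803\right) 924 = \left(\frac{2183}{7} + 803\right) 924 = \frac{7804}{7} \cdot 924 = 1030128$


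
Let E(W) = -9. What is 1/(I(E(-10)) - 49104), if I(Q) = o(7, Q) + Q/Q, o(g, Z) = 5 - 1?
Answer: -1/49099 ≈ -2.0367e-5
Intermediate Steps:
o(g, Z) = 4
I(Q) = 5 (I(Q) = 4 + Q/Q = 4 + 1 = 5)
1/(I(E(-10)) - 49104) = 1/(5 - 49104) = 1/(-49099) = -1/49099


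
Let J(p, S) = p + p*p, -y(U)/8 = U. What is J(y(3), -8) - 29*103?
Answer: -2435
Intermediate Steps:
y(U) = -8*U
J(p, S) = p + p**2
J(y(3), -8) - 29*103 = (-8*3)*(1 - 8*3) - 29*103 = -24*(1 - 24) - 2987 = -24*(-23) - 2987 = 552 - 2987 = -2435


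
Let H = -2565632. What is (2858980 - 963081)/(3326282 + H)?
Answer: 1895899/760650 ≈ 2.4925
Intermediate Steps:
(2858980 - 963081)/(3326282 + H) = (2858980 - 963081)/(3326282 - 2565632) = 1895899/760650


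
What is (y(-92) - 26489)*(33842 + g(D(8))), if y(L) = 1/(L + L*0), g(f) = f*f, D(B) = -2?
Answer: -41241164847/46 ≈ -8.9655e+8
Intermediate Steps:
g(f) = f**2
y(L) = 1/L (y(L) = 1/(L + 0) = 1/L)
(y(-92) - 26489)*(33842 + g(D(8))) = (1/(-92) - 26489)*(33842 + (-2)**2) = (-1/92 - 26489)*(33842 + 4) = -2436989/92*33846 = -41241164847/46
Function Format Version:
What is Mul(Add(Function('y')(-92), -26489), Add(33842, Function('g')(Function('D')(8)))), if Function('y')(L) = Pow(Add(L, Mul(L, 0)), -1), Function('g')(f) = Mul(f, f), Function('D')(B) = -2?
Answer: Rational(-41241164847, 46) ≈ -8.9655e+8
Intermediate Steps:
Function('g')(f) = Pow(f, 2)
Function('y')(L) = Pow(L, -1) (Function('y')(L) = Pow(Add(L, 0), -1) = Pow(L, -1))
Mul(Add(Function('y')(-92), -26489), Add(33842, Function('g')(Function('D')(8)))) = Mul(Add(Pow(-92, -1), -26489), Add(33842, Pow(-2, 2))) = Mul(Add(Rational(-1, 92), -26489), Add(33842, 4)) = Mul(Rational(-2436989, 92), 33846) = Rational(-41241164847, 46)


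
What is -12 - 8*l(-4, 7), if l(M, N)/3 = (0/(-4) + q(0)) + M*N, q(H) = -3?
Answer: 732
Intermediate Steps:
l(M, N) = -9 + 3*M*N (l(M, N) = 3*((0/(-4) - 3) + M*N) = 3*((0*(-¼) - 3) + M*N) = 3*((0 - 3) + M*N) = 3*(-3 + M*N) = -9 + 3*M*N)
-12 - 8*l(-4, 7) = -12 - 8*(-9 + 3*(-4)*7) = -12 - 8*(-9 - 84) = -12 - 8*(-93) = -12 + 744 = 732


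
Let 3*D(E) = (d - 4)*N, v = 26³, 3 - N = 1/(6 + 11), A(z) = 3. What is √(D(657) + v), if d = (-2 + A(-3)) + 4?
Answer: √45717726/51 ≈ 132.58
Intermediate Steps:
N = 50/17 (N = 3 - 1/(6 + 11) = 3 - 1/17 = 50/17 ≈ 2.9412)
v = 17576
d = 5 (d = (-2 + 3) + 4 = 1 + 4 = 5)
D(E) = 50/51 (D(E) = ((5 - 4)*(50/17))/3 = (1*(50/17))/3 = (⅓)*(50/17) = 50/51)
√(D(657) + v) = √(50/51 + 17576) = √(896426/51) = √45717726/51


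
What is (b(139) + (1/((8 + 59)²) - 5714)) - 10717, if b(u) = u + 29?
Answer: -73004606/4489 ≈ -16263.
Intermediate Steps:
b(u) = 29 + u
(b(139) + (1/((8 + 59)²) - 5714)) - 10717 = ((29 + 139) + (1/((8 + 59)²) - 5714)) - 10717 = (168 + (1/(67²) - 5714)) - 10717 = (168 + (1/4489 - 5714)) - 10717 = (168 - 25650145/4489) - 10717 = -24895993/4489 - 10717 = -73004606/4489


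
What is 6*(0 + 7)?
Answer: 42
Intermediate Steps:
6*(0 + 7) = 6*7 = 42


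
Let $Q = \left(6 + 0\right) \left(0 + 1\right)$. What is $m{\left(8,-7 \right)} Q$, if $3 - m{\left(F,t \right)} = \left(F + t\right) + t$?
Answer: $54$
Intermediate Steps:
$m{\left(F,t \right)} = 3 - F - 2 t$ ($m{\left(F,t \right)} = 3 - \left(\left(F + t\right) + t\right) = 3 - \left(F + 2 t\right) = 3 - F - 2 t$)
$Q = 6$ ($Q = 6 \cdot 1 = 6$)
$m{\left(8,-7 \right)} Q = \left(3 - 8 - -14\right) 6 = \left(3 - 8 + 14\right) 6 = 9 \cdot 6 = 54$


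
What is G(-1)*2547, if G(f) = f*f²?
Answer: -2547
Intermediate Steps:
G(f) = f³
G(-1)*2547 = (-1)³*2547 = -1*2547 = -2547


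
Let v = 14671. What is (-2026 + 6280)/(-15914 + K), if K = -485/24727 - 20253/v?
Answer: -771611400759/2886813389552 ≈ -0.26729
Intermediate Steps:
K = -507911366/362769817 (K = -485/24727 - 20253/14671 = -507911366/362769817 ≈ -1.4001)
(-2026 + 6280)/(-15914 + K) = (-2026 + 6280)/(-15914 - 507911366/362769817) = 4254/(-5773626779104/362769817) = 4254*(-362769817/5773626779104) = -771611400759/2886813389552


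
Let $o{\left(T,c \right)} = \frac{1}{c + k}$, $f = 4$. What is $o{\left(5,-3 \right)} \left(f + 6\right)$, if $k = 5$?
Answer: $5$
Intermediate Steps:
$o{\left(T,c \right)} = \frac{1}{5 + c}$ ($o{\left(T,c \right)} = \frac{1}{c + 5} = \frac{1}{5 + c}$)
$o{\left(5,-3 \right)} \left(f + 6\right) = \frac{4 + 6}{5 - 3} = \frac{1}{2} \cdot 10 = 5$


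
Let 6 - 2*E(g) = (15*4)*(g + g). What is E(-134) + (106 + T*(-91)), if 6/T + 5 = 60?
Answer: 447649/55 ≈ 8139.1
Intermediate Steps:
E(g) = 3 - 60*g (E(g) = 3 - 15*4*(g + g)/2 = 3 - 30*2*g = 3 - 60*g)
T = 6/55 (T = 6/(-5 + 60) = 6/55 ≈ 0.10909)
E(-134) + (106 + T*(-91)) = (3 - 60*(-134)) + (106 + (6/55)*(-91)) = (3 + 8040) + (106 - 546/55) = 8043 + 5284/55 = 447649/55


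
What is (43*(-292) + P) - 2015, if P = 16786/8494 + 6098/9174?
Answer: -283806042925/19480989 ≈ -14568.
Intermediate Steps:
P = 51447794/19480989 (P = 16786*(1/8494) + 6098*(1/9174) = 8393/4247 + 3049/4587 = 51447794/19480989 ≈ 2.6409)
(43*(-292) + P) - 2015 = (43*(-292) + 51447794/19480989) - 2015 = (-12556 + 51447794/19480989) - 2015 = -244551850090/19480989 - 2015 = -283806042925/19480989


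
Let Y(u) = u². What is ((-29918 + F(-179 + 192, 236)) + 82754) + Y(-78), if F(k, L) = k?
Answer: 58933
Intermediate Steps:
((-29918 + F(-179 + 192, 236)) + 82754) + Y(-78) = ((-29918 + (-179 + 192)) + 82754) + (-78)² = ((-29918 + 13) + 82754) + 6084 = (-29905 + 82754) + 6084 = 52849 + 6084 = 58933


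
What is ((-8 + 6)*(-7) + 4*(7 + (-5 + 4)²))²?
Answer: 2116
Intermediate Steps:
((-8 + 6)*(-7) + 4*(7 + (-5 + 4)²))² = (-2*(-7) + 4*(7 + (-1)²))² = (14 + 4*(7 + 1))² = (14 + 4*8)² = (14 + 32)² = 46² = 2116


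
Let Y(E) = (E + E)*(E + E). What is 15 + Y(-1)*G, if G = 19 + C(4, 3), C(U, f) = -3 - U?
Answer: 63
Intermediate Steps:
G = 12 (G = 19 + (-3 - 1*4) = 19 + (-3 - 4) = 19 - 7 = 12)
Y(E) = 4*E**2 (Y(E) = (2*E)*(2*E) = 4*E**2)
15 + Y(-1)*G = 15 + (4*(-1)**2)*12 = 15 + (4*1)*12 = 15 + 4*12 = 15 + 48 = 63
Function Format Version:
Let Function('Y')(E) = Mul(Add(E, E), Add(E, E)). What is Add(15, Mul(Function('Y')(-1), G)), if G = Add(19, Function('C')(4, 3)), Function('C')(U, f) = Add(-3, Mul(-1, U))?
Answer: 63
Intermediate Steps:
G = 12 (G = Add(19, Add(-3, Mul(-1, 4))) = Add(19, Add(-3, -4)) = Add(19, -7) = 12)
Function('Y')(E) = Mul(4, Pow(E, 2)) (Function('Y')(E) = Mul(Mul(2, E), Mul(2, E)) = Mul(4, Pow(E, 2)))
Add(15, Mul(Function('Y')(-1), G)) = Add(15, Mul(Mul(4, Pow(-1, 2)), 12)) = Add(15, Mul(Mul(4, 1), 12)) = Add(15, Mul(4, 12)) = Add(15, 48) = 63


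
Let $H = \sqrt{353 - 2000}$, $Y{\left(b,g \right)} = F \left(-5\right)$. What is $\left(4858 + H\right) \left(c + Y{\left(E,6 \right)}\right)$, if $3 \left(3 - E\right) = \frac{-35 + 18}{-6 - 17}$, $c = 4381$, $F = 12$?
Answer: $20991418 + 12963 i \sqrt{183} \approx 2.0991 \cdot 10^{7} + 1.7536 \cdot 10^{5} i$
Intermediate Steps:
$E = \frac{190}{69}$ ($E = 3 - \frac{\left(-35 + 18\right) \frac{1}{-6 - 17}}{3} = 3 - \frac{\left(-17\right) \frac{1}{-23}}{3} = 3 - \frac{\left(-17\right) \left(- \frac{1}{23}\right)}{3} = 3 - \frac{17}{69} = \frac{190}{69} \approx 2.7536$)
$Y{\left(b,g \right)} = -60$ ($Y{\left(b,g \right)} = 12 \left(-5\right) = -60$)
$H = 3 i \sqrt{183}$ ($H = \sqrt{-1647} = 3 i \sqrt{183} \approx 40.583 i$)
$\left(4858 + H\right) \left(c + Y{\left(E,6 \right)}\right) = \left(4858 + 3 i \sqrt{183}\right) \left(4381 - 60\right) = \left(4858 + 3 i \sqrt{183}\right) 4321 = 20991418 + 12963 i \sqrt{183}$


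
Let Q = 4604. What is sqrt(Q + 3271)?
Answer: 15*sqrt(35) ≈ 88.741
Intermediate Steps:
sqrt(Q + 3271) = sqrt(4604 + 3271) = sqrt(7875) = 15*sqrt(35)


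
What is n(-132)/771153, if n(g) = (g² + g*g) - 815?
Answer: 34033/771153 ≈ 0.044133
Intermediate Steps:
n(g) = -815 + 2*g² (n(g) = (g² + g²) - 815 = 2*g² - 815 = -815 + 2*g²)
n(-132)/771153 = (-815 + 2*(-132)²)/771153 = (-815 + 2*17424)*(1/771153) = (-815 + 34848)*(1/771153) = 34033*(1/771153) = 34033/771153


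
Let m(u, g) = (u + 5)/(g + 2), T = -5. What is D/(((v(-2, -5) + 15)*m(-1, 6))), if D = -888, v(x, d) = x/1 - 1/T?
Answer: -1480/11 ≈ -134.55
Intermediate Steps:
v(x, d) = ⅕ + x (v(x, d) = x/1 - 1/(-5) = x*1 - 1*(-⅕) = x + ⅕ = ⅕ + x)
m(u, g) = (5 + u)/(2 + g)
D/(((v(-2, -5) + 15)*m(-1, 6))) = -888*(2 + 6)/((5 - 1)*((⅕ - 2) + 15)) = -888*2/(-9/5 + 15) = -888/(66*((⅛)*4)/5) = -888/((66/5)*(½)) = -888/33/5 = -888*5/33 = -1480/11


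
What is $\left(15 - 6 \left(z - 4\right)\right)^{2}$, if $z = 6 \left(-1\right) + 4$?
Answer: $2601$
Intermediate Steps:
$z = -2$ ($z = -6 + 4 = -2$)
$\left(15 - 6 \left(z - 4\right)\right)^{2} = \left(15 - 6 \left(-2 - 4\right)\right)^{2} = \left(15 - -36\right)^{2} = \left(15 + 36\right)^{2} = 51^{2} = 2601$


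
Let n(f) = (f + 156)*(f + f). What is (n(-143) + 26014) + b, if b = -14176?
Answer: 8120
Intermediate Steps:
n(f) = 2*f*(156 + f) (n(f) = (156 + f)*(2*f) = 2*f*(156 + f))
(n(-143) + 26014) + b = (2*(-143)*(156 - 143) + 26014) - 14176 = (2*(-143)*13 + 26014) - 14176 = (-3718 + 26014) - 14176 = 22296 - 14176 = 8120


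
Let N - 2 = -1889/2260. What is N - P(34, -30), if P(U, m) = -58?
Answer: 133711/2260 ≈ 59.164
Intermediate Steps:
N = 2631/2260 (N = 2 - 1889/2260 = 2631/2260 ≈ 1.1642)
N - P(34, -30) = 2631/2260 - 1*(-58) = 2631/2260 + 58 = 133711/2260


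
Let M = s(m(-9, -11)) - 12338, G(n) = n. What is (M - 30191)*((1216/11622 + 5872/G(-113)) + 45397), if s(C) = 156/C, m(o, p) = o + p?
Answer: -6332787071043572/3283215 ≈ -1.9288e+9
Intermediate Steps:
M = -61729/5 (M = 156/(-9 - 11) - 12338 = 156/(-20) - 12338 = 156*(-1/20) - 12338 = -39/5 - 12338 = -61729/5 ≈ -12346.)
(M - 30191)*((1216/11622 + 5872/G(-113)) + 45397) = (-61729/5 - 30191)*((1216/11622 + 5872/(-113)) + 45397) = -212684*((1216*(1/11622) + 5872*(-1/113)) + 45397)/5 = -212684*((608/5811 - 5872/113) + 45397)/5 = -212684*(-34053488/656643 + 45397)/5 = -212684/5*29775568783/656643 = -6332787071043572/3283215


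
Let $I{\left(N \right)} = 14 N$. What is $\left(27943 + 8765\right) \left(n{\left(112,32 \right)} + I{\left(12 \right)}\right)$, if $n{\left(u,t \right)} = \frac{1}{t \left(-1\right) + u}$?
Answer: $\frac{123348057}{20} \approx 6.1674 \cdot 10^{6}$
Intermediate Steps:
$n{\left(u,t \right)} = \frac{1}{u - t}$ ($n{\left(u,t \right)} = \frac{1}{- t + u} = \frac{1}{u - t}$)
$\left(27943 + 8765\right) \left(n{\left(112,32 \right)} + I{\left(12 \right)}\right) = \left(27943 + 8765\right) \left(- \frac{1}{32 - 112} + 14 \cdot 12\right) = 36708 \left(- \frac{1}{32 - 112} + 168\right) = 36708 \left(- \frac{1}{-80} + 168\right) = 36708 \left(\left(-1\right) \left(- \frac{1}{80}\right) + 168\right) = 36708 \left(\frac{1}{80} + 168\right) = 36708 \cdot \frac{13441}{80} = \frac{123348057}{20}$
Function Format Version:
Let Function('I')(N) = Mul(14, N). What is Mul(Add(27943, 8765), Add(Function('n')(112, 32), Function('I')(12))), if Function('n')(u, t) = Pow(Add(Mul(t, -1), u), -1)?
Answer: Rational(123348057, 20) ≈ 6.1674e+6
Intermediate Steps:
Function('n')(u, t) = Pow(Add(u, Mul(-1, t)), -1) (Function('n')(u, t) = Pow(Add(Mul(-1, t), u), -1) = Pow(Add(u, Mul(-1, t)), -1))
Mul(Add(27943, 8765), Add(Function('n')(112, 32), Function('I')(12))) = Mul(Add(27943, 8765), Add(Mul(-1, Pow(Add(32, Mul(-1, 112)), -1)), Mul(14, 12))) = Mul(36708, Add(Mul(-1, Pow(Add(32, -112), -1)), 168)) = Mul(36708, Add(Mul(-1, Pow(-80, -1)), 168)) = Mul(36708, Add(Mul(-1, Rational(-1, 80)), 168)) = Mul(36708, Add(Rational(1, 80), 168)) = Mul(36708, Rational(13441, 80)) = Rational(123348057, 20)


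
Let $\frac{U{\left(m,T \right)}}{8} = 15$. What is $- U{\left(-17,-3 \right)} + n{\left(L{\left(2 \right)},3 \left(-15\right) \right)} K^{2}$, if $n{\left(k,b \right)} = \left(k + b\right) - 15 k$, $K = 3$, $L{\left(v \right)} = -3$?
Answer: $-147$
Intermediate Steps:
$U{\left(m,T \right)} = 120$ ($U{\left(m,T \right)} = 8 \cdot 15 = 120$)
$n{\left(k,b \right)} = b - 14 k$ ($n{\left(k,b \right)} = \left(b + k\right) - 15 k = b - 14 k$)
$- U{\left(-17,-3 \right)} + n{\left(L{\left(2 \right)},3 \left(-15\right) \right)} K^{2} = \left(-1\right) 120 + \left(3 \left(-15\right) - -42\right) 3^{2} = -120 + \left(-45 + 42\right) 9 = -120 - 27 = -147$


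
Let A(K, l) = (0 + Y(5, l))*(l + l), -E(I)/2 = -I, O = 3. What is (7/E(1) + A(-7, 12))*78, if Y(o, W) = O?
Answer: 5889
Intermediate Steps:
E(I) = 2*I (E(I) = -(-2)*I = 2*I)
Y(o, W) = 3
A(K, l) = 6*l (A(K, l) = (0 + 3)*(l + l) = 3*(2*l) = 6*l)
(7/E(1) + A(-7, 12))*78 = (7/((2*1)) + 6*12)*78 = (7/2 + 72)*78 = (151/2)*78 = 5889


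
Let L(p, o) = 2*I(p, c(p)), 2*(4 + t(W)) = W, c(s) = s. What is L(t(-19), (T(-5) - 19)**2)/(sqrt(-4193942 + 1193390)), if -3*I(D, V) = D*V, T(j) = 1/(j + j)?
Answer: 81*I*sqrt(750138)/1000184 ≈ 0.070142*I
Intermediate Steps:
T(j) = 1/(2*j)
I(D, V) = -D*V/3
t(W) = -4 + W/2
L(p, o) = -2*p**2/3 (L(p, o) = 2*(-p*p/3) = 2*(-p**2/3) = -2*p**2/3)
L(t(-19), (T(-5) - 19)**2)/(sqrt(-4193942 + 1193390)) = (-2*(-4 + (1/2)*(-19))**2/3)/(sqrt(-4193942 + 1193390)) = (-2*(-4 - 19/2)**2/3)/(sqrt(-3000552)) = (-2*(-27/2)**2/3)/((2*I*sqrt(750138))) = (-2/3*729/4)*(-I*sqrt(750138)/1500276) = -(-81)*I*sqrt(750138)/1000184 = 81*I*sqrt(750138)/1000184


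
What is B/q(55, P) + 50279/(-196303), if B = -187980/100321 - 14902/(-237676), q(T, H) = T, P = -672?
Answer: -2862062091598109/9901328298858590 ≈ -0.28906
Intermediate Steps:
B = -1660898113/917072846 (B = -187980*1/100321 - 14902*(-1/237676) = -14460/7717 + 7451/118838 = -1660898113/917072846 ≈ -1.8111)
B/q(55, P) + 50279/(-196303) = -1660898113/917072846/55 + 50279/(-196303) = -1660898113/917072846*1/55 + 50279*(-1/196303) = -1660898113/50439006530 - 50279/196303 = -2862062091598109/9901328298858590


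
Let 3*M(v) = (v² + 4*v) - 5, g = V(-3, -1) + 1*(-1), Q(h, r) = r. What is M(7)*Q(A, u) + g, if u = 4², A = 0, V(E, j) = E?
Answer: 380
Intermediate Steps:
u = 16
g = -4 (g = -3 + 1*(-1) = -3 - 1 = -4)
M(v) = -5/3 + v²/3 + 4*v/3 (M(v) = ((v² + 4*v) - 5)/3 = (-5 + v² + 4*v)/3 = -5/3 + v²/3 + 4*v/3)
M(7)*Q(A, u) + g = (-5/3 + (⅓)*7² + (4/3)*7)*16 - 4 = (-5/3 + (⅓)*49 + 28/3)*16 - 4 = (-5/3 + 49/3 + 28/3)*16 - 4 = 24*16 - 4 = 384 - 4 = 380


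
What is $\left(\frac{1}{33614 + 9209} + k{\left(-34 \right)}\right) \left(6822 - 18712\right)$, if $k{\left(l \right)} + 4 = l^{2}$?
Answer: $- \frac{586558633330}{42823} \approx -1.3697 \cdot 10^{7}$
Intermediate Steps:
$k{\left(l \right)} = -4 + l^{2}$
$\left(\frac{1}{33614 + 9209} + k{\left(-34 \right)}\right) \left(6822 - 18712\right) = \left(\frac{1}{33614 + 9209} - \left(4 - \left(-34\right)^{2}\right)\right) \left(6822 - 18712\right) = \left(\frac{1}{42823} + \left(-4 + 1156\right)\right) \left(-11890\right) = \left(\frac{1}{42823} + 1152\right) \left(-11890\right) = \frac{49332097}{42823} \left(-11890\right) = - \frac{586558633330}{42823}$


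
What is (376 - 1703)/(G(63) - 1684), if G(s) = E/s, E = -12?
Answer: 27867/35368 ≈ 0.78792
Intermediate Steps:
G(s) = -12/s
(376 - 1703)/(G(63) - 1684) = (376 - 1703)/(-12/63 - 1684) = -1327/(-12*1/63 - 1684) = -1327/(-4/21 - 1684) = -1327/(-35368/21) = -1327*(-21/35368) = 27867/35368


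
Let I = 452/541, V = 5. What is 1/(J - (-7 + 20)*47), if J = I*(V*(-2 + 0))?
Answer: -541/335071 ≈ -0.0016146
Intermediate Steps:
I = 452/541 (I = 452*(1/541) = 452/541 ≈ 0.83549)
J = -4520/541 (J = 452*(5*(-2 + 0))/541 = 452*(5*(-2))/541 = (452/541)*(-10) = -4520/541 ≈ -8.3549)
1/(J - (-7 + 20)*47) = 1/(-4520/541 - (-7 + 20)*47) = 1/(-4520/541 - 13*47) = 1/(-4520/541 - 1*611) = 1/(-4520/541 - 611) = 1/(-335071/541) = -541/335071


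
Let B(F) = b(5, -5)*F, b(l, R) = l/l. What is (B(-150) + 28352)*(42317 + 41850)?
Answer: 2373677734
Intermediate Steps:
b(l, R) = 1
B(F) = F (B(F) = 1*F = F)
(B(-150) + 28352)*(42317 + 41850) = (-150 + 28352)*(42317 + 41850) = 28202*84167 = 2373677734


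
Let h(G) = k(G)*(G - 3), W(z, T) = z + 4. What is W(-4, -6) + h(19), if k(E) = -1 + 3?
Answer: 32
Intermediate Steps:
k(E) = 2
W(z, T) = 4 + z
h(G) = -6 + 2*G (h(G) = 2*(G - 3) = 2*(-3 + G) = -6 + 2*G)
W(-4, -6) + h(19) = (4 - 4) + (-6 + 2*19) = 0 + (-6 + 38) = 0 + 32 = 32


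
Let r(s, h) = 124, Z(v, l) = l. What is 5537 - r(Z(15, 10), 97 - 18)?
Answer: 5413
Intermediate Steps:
5537 - r(Z(15, 10), 97 - 18) = 5537 - 1*124 = 5537 - 124 = 5413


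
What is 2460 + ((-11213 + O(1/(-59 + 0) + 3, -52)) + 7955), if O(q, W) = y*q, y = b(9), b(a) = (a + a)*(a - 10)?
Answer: -50250/59 ≈ -851.70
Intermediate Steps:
b(a) = 2*a*(-10 + a) (b(a) = (2*a)*(-10 + a) = 2*a*(-10 + a))
y = -18 (y = 2*9*(-10 + 9) = 2*9*(-1) = -18)
O(q, W) = -18*q
2460 + ((-11213 + O(1/(-59 + 0) + 3, -52)) + 7955) = 2460 + ((-11213 - 18*(1/(-59 + 0) + 3)) + 7955) = 2460 + ((-11213 - 18*(1/(-59) + 3)) + 7955) = 2460 + ((-11213 - 18*(-1/59 + 3)) + 7955) = 2460 + ((-11213 - 18*176/59) + 7955) = 2460 + ((-11213 - 3168/59) + 7955) = 2460 + (-664735/59 + 7955) = 2460 - 195390/59 = -50250/59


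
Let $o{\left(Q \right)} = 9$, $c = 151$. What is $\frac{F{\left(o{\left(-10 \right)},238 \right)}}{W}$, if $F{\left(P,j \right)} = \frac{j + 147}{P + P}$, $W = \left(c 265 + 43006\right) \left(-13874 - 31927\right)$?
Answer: $- \frac{55}{9777715254} \approx -5.625 \cdot 10^{-9}$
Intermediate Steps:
$W = -3802444821$ ($W = \left(151 \cdot 265 + 43006\right) \left(-13874 - 31927\right) = \left(40015 + 43006\right) \left(-45801\right) = 83021 \left(-45801\right) = -3802444821$)
$F{\left(P,j \right)} = \frac{147 + j}{2 P}$
$\frac{F{\left(o{\left(-10 \right)},238 \right)}}{W} = \frac{\frac{1}{2} \cdot \frac{1}{9} \left(147 + 238\right)}{-3802444821} = \frac{1}{2} \cdot \frac{1}{9} \cdot 385 \left(- \frac{1}{3802444821}\right) = \frac{385}{18} \left(- \frac{1}{3802444821}\right) = - \frac{55}{9777715254}$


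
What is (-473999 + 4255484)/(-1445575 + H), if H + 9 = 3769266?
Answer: 3781485/2323682 ≈ 1.6274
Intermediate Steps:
H = 3769257 (H = -9 + 3769266 = 3769257)
(-473999 + 4255484)/(-1445575 + H) = (-473999 + 4255484)/(-1445575 + 3769257) = 3781485/2323682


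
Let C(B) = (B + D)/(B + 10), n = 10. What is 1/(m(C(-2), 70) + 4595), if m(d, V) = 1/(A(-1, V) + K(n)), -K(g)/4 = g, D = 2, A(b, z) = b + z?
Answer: 29/133256 ≈ 0.00021763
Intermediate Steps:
K(g) = -4*g
C(B) = (2 + B)/(10 + B) (C(B) = (B + 2)/(B + 10) = (2 + B)/(10 + B))
m(d, V) = 1/(-41 + V) (m(d, V) = 1/((-1 + V) - 4*10) = 1/((-1 + V) - 40) = 1/(-41 + V))
1/(m(C(-2), 70) + 4595) = 1/(1/(-41 + 70) + 4595) = 1/(1/29 + 4595) = 1/(133256/29) = 29/133256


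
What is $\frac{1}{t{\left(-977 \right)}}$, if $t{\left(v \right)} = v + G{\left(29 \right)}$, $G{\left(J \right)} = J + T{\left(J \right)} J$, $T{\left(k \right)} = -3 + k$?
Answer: $- \frac{1}{194} \approx -0.0051546$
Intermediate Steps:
$G{\left(J \right)} = J + J \left(-3 + J\right)$ ($G{\left(J \right)} = J + \left(-3 + J\right) J = J + J \left(-3 + J\right)$)
$t{\left(v \right)} = 783 + v$ ($t{\left(v \right)} = v + 29 \left(-2 + 29\right) = v + 29 \cdot 27 = v + 783 = 783 + v$)
$\frac{1}{t{\left(-977 \right)}} = \frac{1}{783 - 977} = \frac{1}{-194} = - \frac{1}{194}$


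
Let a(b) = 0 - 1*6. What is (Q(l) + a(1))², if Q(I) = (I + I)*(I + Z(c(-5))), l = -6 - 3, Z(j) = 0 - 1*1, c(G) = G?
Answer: 30276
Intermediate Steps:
Z(j) = -1 (Z(j) = 0 - 1 = -1)
a(b) = -6 (a(b) = 0 - 6 = -6)
l = -9
Q(I) = 2*I*(-1 + I) (Q(I) = (I + I)*(I - 1) = (2*I)*(-1 + I) = 2*I*(-1 + I))
(Q(l) + a(1))² = (2*(-9)*(-1 - 9) - 6)² = (2*(-9)*(-10) - 6)² = (180 - 6)² = 174² = 30276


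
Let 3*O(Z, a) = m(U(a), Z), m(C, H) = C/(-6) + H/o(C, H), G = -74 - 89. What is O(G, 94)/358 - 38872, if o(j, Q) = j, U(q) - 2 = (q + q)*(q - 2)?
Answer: -722215907641/18578052 ≈ -38875.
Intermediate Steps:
U(q) = 2 + 2*q*(-2 + q) (U(q) = 2 + (q + q)*(q - 2) = 2 + (2*q)*(-2 + q) = 2 + 2*q*(-2 + q))
G = -163
m(C, H) = -C/6 + H/C (m(C, H) = C/(-6) + H/C = C*(-⅙) + H/C = -C/6 + H/C)
O(Z, a) = -⅑ - a²/9 + 2*a/9 + Z/(3*(2 - 4*a + 2*a²)) (O(Z, a) = (-(2 - 4*a + 2*a²)/6 + Z/(2 - 4*a + 2*a²))/3 = ((-⅓ - a²/3 + 2*a/3) + Z/(2 - 4*a + 2*a²))/3 = (-⅓ - a²/3 + 2*a/3 + Z/(2 - 4*a + 2*a²))/3 = -⅑ - a²/9 + 2*a/9 + Z/(3*(2 - 4*a + 2*a²)))
O(G, 94)/358 - 38872 = ((-(1 + 94² - 2*94)²/9 + (⅙)*(-163))/(1 + 94² - 2*94))/358 - 38872 = ((-(1 + 8836 - 188)²/9 - 163/6)/(1 + 8836 - 188))*(1/358) - 38872 = ((-⅑*8649² - 163/6)/8649)*(1/358) - 38872 = ((-⅑*74805201 - 163/6)/8649)*(1/358) - 38872 = ((-8311689 - 163/6)/8649)*(1/358) - 38872 = ((1/8649)*(-49870297/6))*(1/358) - 38872 = -49870297/51894*1/358 - 38872 = -49870297/18578052 - 38872 = -722215907641/18578052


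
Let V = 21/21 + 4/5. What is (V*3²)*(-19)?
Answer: -1539/5 ≈ -307.80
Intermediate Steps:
V = 9/5 (V = 21*(1/21) + 4*(⅕) = 1 + ⅘ = 9/5 ≈ 1.8000)
(V*3²)*(-19) = ((9/5)*3²)*(-19) = ((9/5)*9)*(-19) = (81/5)*(-19) = -1539/5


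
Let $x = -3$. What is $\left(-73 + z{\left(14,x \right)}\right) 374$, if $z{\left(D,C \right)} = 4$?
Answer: $-25806$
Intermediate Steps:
$\left(-73 + z{\left(14,x \right)}\right) 374 = \left(-73 + 4\right) 374 = \left(-69\right) 374 = -25806$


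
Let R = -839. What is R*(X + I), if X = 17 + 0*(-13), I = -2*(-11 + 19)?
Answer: -839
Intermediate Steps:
I = -16 (I = -2*8 = -16)
X = 17 (X = 17 + 0 = 17)
R*(X + I) = -839*(17 - 16) = -839*1 = -839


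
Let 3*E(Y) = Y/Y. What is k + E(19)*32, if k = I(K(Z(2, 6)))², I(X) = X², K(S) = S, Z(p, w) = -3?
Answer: 275/3 ≈ 91.667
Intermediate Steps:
E(Y) = ⅓ (E(Y) = (Y/Y)/3 = (⅓)*1 = ⅓)
k = 81 (k = ((-3)²)² = 9² = 81)
k + E(19)*32 = 81 + (⅓)*32 = 81 + 32/3 = 275/3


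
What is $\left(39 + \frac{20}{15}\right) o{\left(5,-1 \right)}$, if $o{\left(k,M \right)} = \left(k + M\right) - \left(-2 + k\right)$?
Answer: $\frac{121}{3} \approx 40.333$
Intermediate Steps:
$o{\left(k,M \right)} = 2 + M$ ($o{\left(k,M \right)} = \left(M + k\right) - \left(-2 + k\right) = 2 + M$)
$\left(39 + \frac{20}{15}\right) o{\left(5,-1 \right)} = \left(39 + \frac{20}{15}\right) \left(2 - 1\right) = \left(39 + 20 \cdot \frac{1}{15}\right) 1 = \left(39 + \frac{4}{3}\right) 1 = \frac{121}{3} \cdot 1 = \frac{121}{3}$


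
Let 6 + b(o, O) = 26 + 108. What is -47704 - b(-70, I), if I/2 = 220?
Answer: -47832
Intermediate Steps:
I = 440 (I = 2*220 = 440)
b(o, O) = 128 (b(o, O) = -6 + (26 + 108) = -6 + 134 = 128)
-47704 - b(-70, I) = -47704 - 1*128 = -47704 - 128 = -47832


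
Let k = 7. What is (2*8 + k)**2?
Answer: 529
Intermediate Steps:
(2*8 + k)**2 = (2*8 + 7)**2 = (16 + 7)**2 = 23**2 = 529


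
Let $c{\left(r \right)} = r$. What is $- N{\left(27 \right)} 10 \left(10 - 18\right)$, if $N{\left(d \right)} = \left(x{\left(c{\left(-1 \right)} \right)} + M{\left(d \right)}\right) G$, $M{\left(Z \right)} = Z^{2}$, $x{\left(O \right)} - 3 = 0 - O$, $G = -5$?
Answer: $-293200$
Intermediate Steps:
$x{\left(O \right)} = 3 - O$ ($x{\left(O \right)} = 3 + \left(0 - O\right) = 3 - O$)
$N{\left(d \right)} = -20 - 5 d^{2}$ ($N{\left(d \right)} = \left(\left(3 - -1\right) + d^{2}\right) \left(-5\right) = \left(\left(3 + 1\right) + d^{2}\right) \left(-5\right) = \left(4 + d^{2}\right) \left(-5\right) = -20 - 5 d^{2}$)
$- N{\left(27 \right)} 10 \left(10 - 18\right) = - \left(-20 - 5 \cdot 27^{2}\right) 10 \left(10 - 18\right) = - \left(-20 - 3645\right) 10 \left(-8\right) = - \left(-20 - 3645\right) \left(-80\right) = - \left(-3665\right) \left(-80\right) = \left(-1\right) 293200 = -293200$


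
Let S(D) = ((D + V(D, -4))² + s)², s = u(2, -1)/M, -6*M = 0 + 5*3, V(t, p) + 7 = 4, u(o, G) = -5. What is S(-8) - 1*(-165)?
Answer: 15294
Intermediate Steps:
V(t, p) = -3 (V(t, p) = -7 + 4 = -3)
M = -5/2 (M = -(0 + 5*3)/6 = -(0 + 15)/6 = -⅙*15 = -5/2 ≈ -2.5000)
s = 2 (s = -5/(-5/2) = -5*(-⅖) = 2)
S(D) = (2 + (-3 + D)²)² (S(D) = ((D - 3)² + 2)² = ((-3 + D)² + 2)² = (2 + (-3 + D)²)²)
S(-8) - 1*(-165) = (2 + (-3 - 8)²)² - 1*(-165) = (2 + (-11)²)² + 165 = (2 + 121)² + 165 = 123² + 165 = 15129 + 165 = 15294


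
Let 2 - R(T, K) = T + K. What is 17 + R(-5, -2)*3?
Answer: 44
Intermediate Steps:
R(T, K) = 2 - K - T (R(T, K) = 2 - (T + K) = 2 - (K + T) = 2 + (-K - T) = 2 - K - T)
17 + R(-5, -2)*3 = 17 + (2 - 1*(-2) - 1*(-5))*3 = 17 + (2 + 2 + 5)*3 = 17 + 9*3 = 17 + 27 = 44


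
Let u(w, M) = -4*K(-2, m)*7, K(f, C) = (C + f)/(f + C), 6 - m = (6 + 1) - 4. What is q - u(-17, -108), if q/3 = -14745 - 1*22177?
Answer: -110738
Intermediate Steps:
m = 3 (m = 6 - ((6 + 1) - 4) = 6 - (7 - 4) = 6 - 1*3 = 6 - 3 = 3)
K(f, C) = 1 (K(f, C) = (C + f)/(C + f) = 1)
u(w, M) = -28 (u(w, M) = -4*1*7 = -4*7 = -28)
q = -110766 (q = 3*(-14745 - 1*22177) = 3*(-14745 - 22177) = 3*(-36922) = -110766)
q - u(-17, -108) = -110766 - 1*(-28) = -110766 + 28 = -110738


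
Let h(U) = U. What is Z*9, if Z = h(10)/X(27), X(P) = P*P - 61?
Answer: 45/334 ≈ 0.13473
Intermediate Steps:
X(P) = -61 + P**2 (X(P) = P**2 - 61 = -61 + P**2)
Z = 5/334 (Z = 10/(-61 + 27**2) = 10/(-61 + 729) = 10/668 = 10*(1/668) = 5/334 ≈ 0.014970)
Z*9 = (5/334)*9 = 45/334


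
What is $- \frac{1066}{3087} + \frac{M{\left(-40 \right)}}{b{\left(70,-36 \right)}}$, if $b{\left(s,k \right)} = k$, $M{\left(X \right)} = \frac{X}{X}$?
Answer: $- \frac{4607}{12348} \approx -0.3731$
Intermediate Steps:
$M{\left(X \right)} = 1$
$- \frac{1066}{3087} + \frac{M{\left(-40 \right)}}{b{\left(70,-36 \right)}} = - \frac{1066}{3087} + 1 \frac{1}{-36} = \left(-1066\right) \frac{1}{3087} + 1 \left(- \frac{1}{36}\right) = - \frac{1066}{3087} - \frac{1}{36} = - \frac{4607}{12348}$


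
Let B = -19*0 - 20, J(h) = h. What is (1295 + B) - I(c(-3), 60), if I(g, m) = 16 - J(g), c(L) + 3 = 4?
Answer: 1260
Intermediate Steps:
c(L) = 1 (c(L) = -3 + 4 = 1)
B = -20 (B = 0 - 20 = -20)
I(g, m) = 16 - g
(1295 + B) - I(c(-3), 60) = (1295 - 20) - (16 - 1*1) = 1275 - (16 - 1) = 1275 - 1*15 = 1275 - 15 = 1260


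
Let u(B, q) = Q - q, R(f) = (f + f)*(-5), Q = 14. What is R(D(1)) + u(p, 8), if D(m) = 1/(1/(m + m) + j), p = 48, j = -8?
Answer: 22/3 ≈ 7.3333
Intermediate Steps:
D(m) = 1/(-8 + 1/(2*m)) (D(m) = 1/(1/(m + m) - 8) = 1/(1/(2*m) - 8) = 1/(-8 + 1/(2*m)))
R(f) = -10*f (R(f) = (2*f)*(-5) = -10*f)
u(B, q) = 14 - q
R(D(1)) + u(p, 8) = -(-20)/(-1 + 16*1) + (14 - 1*8) = -(-20)/(-1 + 16) + (14 - 8) = -(-20)/15 + 6 = -10*(-2/15) + 6 = 4/3 + 6 = 22/3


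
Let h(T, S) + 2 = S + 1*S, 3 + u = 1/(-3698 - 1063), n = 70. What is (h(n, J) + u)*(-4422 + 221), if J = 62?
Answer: -2380110158/4761 ≈ -4.9992e+5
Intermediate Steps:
u = -14284/4761 (u = -3 + 1/(-3698 - 1063) = -3 + 1/(-4761) = -3 - 1/4761 = -14284/4761 ≈ -3.0002)
h(T, S) = -2 + 2*S (h(T, S) = -2 + (S + 1*S) = -2 + (S + S) = -2 + 2*S)
(h(n, J) + u)*(-4422 + 221) = ((-2 + 2*62) - 14284/4761)*(-4422 + 221) = ((-2 + 124) - 14284/4761)*(-4201) = (122 - 14284/4761)*(-4201) = (566558/4761)*(-4201) = -2380110158/4761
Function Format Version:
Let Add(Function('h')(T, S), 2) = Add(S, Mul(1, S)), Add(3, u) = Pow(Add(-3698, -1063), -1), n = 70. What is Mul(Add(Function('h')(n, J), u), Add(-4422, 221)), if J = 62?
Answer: Rational(-2380110158, 4761) ≈ -4.9992e+5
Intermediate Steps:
u = Rational(-14284, 4761) (u = Add(-3, Pow(Add(-3698, -1063), -1)) = Add(-3, Pow(-4761, -1)) = Add(-3, Rational(-1, 4761)) = Rational(-14284, 4761) ≈ -3.0002)
Function('h')(T, S) = Add(-2, Mul(2, S)) (Function('h')(T, S) = Add(-2, Add(S, Mul(1, S))) = Add(-2, Add(S, S)) = Add(-2, Mul(2, S)))
Mul(Add(Function('h')(n, J), u), Add(-4422, 221)) = Mul(Add(Add(-2, Mul(2, 62)), Rational(-14284, 4761)), Add(-4422, 221)) = Mul(Add(Add(-2, 124), Rational(-14284, 4761)), -4201) = Mul(Add(122, Rational(-14284, 4761)), -4201) = Mul(Rational(566558, 4761), -4201) = Rational(-2380110158, 4761)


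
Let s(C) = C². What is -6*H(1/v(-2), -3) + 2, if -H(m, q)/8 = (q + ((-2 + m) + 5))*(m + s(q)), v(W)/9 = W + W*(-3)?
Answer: 379/27 ≈ 14.037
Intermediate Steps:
v(W) = -18*W (v(W) = 9*(W + W*(-3)) = 9*(W - 3*W) = 9*(-2*W) = -18*W)
H(m, q) = -8*(m + q²)*(3 + m + q) (H(m, q) = -8*(q + ((-2 + m) + 5))*(m + q²) = -8*(q + (3 + m))*(m + q²) = -8*(3 + m + q)*(m + q²) = -8*(m + q²)*(3 + m + q))
-6*H(1/v(-2), -3) + 2 = -6*(-24/((-18*(-2))) - 24*(-3)² - 8*(1/(-18*(-2)))² - 8*(-3)³ - 8*(-3)/(-18*(-2)) - 8*(-3)²/(-18*(-2))) + 2 = -6*(-24/36 - 24*9 - 8*(1/36)² - 8*(-27) - 8*(-3)/36 - 8*9/36) + 2 = -6*(-24*1/36 - 216 - 8*(1/36)² + 216 - 8*1/36*(-3) - 8*1/36*9) + 2 = -6*(-⅔ - 216 - 8*1/1296 + 216 + ⅔ - 2) + 2 = -6*(-⅔ - 216 - 1/162 + 216 + ⅔ - 2) + 2 = -6*(-325/162) + 2 = 325/27 + 2 = 379/27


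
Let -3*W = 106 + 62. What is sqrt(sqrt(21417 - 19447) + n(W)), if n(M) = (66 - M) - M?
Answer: sqrt(178 + sqrt(1970)) ≈ 14.913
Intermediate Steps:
W = -56 (W = -(106 + 62)/3 = -1/3*168 = -56)
n(M) = 66 - 2*M
sqrt(sqrt(21417 - 19447) + n(W)) = sqrt(sqrt(21417 - 19447) + (66 - 2*(-56))) = sqrt(sqrt(1970) + (66 + 112)) = sqrt(sqrt(1970) + 178) = sqrt(178 + sqrt(1970))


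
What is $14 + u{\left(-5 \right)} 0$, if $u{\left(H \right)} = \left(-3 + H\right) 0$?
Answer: $14$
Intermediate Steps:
$u{\left(H \right)} = 0$
$14 + u{\left(-5 \right)} 0 = 14 + 0 \cdot 0 = 14 + 0 = 14$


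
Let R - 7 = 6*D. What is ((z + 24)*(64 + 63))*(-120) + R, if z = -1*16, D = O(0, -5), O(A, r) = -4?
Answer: -121937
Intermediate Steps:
D = -4
z = -16
R = -17 (R = 7 + 6*(-4) = 7 - 24 = -17)
((z + 24)*(64 + 63))*(-120) + R = ((-16 + 24)*(64 + 63))*(-120) - 17 = (8*127)*(-120) - 17 = 1016*(-120) - 17 = -121920 - 17 = -121937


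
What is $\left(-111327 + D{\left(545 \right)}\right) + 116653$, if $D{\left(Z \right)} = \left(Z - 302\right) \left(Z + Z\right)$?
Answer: $270196$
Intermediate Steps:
$D{\left(Z \right)} = 2 Z \left(-302 + Z\right)$ ($D{\left(Z \right)} = \left(-302 + Z\right) 2 Z = 2 Z \left(-302 + Z\right)$)
$\left(-111327 + D{\left(545 \right)}\right) + 116653 = \left(-111327 + 2 \cdot 545 \left(-302 + 545\right)\right) + 116653 = \left(-111327 + 2 \cdot 545 \cdot 243\right) + 116653 = \left(-111327 + 264870\right) + 116653 = 153543 + 116653 = 270196$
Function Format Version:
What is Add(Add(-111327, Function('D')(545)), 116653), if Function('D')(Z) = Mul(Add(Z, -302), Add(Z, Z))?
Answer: 270196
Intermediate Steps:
Function('D')(Z) = Mul(2, Z, Add(-302, Z)) (Function('D')(Z) = Mul(Add(-302, Z), Mul(2, Z)) = Mul(2, Z, Add(-302, Z)))
Add(Add(-111327, Function('D')(545)), 116653) = Add(Add(-111327, Mul(2, 545, Add(-302, 545))), 116653) = Add(Add(-111327, Mul(2, 545, 243)), 116653) = Add(Add(-111327, 264870), 116653) = Add(153543, 116653) = 270196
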